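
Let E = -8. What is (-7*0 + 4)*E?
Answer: -32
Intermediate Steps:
(-7*0 + 4)*E = (-7*0 + 4)*(-8) = (0 + 4)*(-8) = 4*(-8) = -32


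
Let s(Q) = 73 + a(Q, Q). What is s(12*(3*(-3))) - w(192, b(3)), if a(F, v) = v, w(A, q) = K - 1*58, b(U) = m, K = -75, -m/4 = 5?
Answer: 98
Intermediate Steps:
m = -20 (m = -4*5 = -20)
b(U) = -20
w(A, q) = -133 (w(A, q) = -75 - 1*58 = -75 - 58 = -133)
s(Q) = 73 + Q
s(12*(3*(-3))) - w(192, b(3)) = (73 + 12*(3*(-3))) - 1*(-133) = (73 + 12*(-9)) + 133 = (73 - 108) + 133 = -35 + 133 = 98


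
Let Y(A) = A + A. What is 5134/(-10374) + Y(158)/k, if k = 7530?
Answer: -982801/2169895 ≈ -0.45293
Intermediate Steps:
Y(A) = 2*A
5134/(-10374) + Y(158)/k = 5134/(-10374) + (2*158)/7530 = 5134*(-1/10374) + 316*(1/7530) = -2567/5187 + 158/3765 = -982801/2169895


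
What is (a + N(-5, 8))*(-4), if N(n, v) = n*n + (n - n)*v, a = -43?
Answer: 72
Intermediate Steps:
N(n, v) = n**2 (N(n, v) = n**2 + 0*v = n**2 + 0 = n**2)
(a + N(-5, 8))*(-4) = (-43 + (-5)**2)*(-4) = (-43 + 25)*(-4) = -18*(-4) = 72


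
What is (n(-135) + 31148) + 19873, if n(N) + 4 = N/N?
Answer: 51018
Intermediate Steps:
n(N) = -3 (n(N) = -4 + N/N = -4 + 1 = -3)
(n(-135) + 31148) + 19873 = (-3 + 31148) + 19873 = 31145 + 19873 = 51018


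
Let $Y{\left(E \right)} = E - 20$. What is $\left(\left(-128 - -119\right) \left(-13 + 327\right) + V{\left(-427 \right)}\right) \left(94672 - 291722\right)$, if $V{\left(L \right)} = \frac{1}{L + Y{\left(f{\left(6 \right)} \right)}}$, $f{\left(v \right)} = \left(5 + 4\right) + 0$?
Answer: $\frac{121953161225}{219} \approx 5.5686 \cdot 10^{8}$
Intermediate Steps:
$f{\left(v \right)} = 9$ ($f{\left(v \right)} = 9 + 0 = 9$)
$Y{\left(E \right)} = -20 + E$
$V{\left(L \right)} = \frac{1}{-11 + L}$ ($V{\left(L \right)} = \frac{1}{L + \left(-20 + 9\right)} = \frac{1}{L - 11} = \frac{1}{-11 + L}$)
$\left(\left(-128 - -119\right) \left(-13 + 327\right) + V{\left(-427 \right)}\right) \left(94672 - 291722\right) = \left(\left(-128 - -119\right) \left(-13 + 327\right) + \frac{1}{-11 - 427}\right) \left(94672 - 291722\right) = \left(\left(-128 + 119\right) 314 + \frac{1}{-438}\right) \left(-197050\right) = \left(\left(-9\right) 314 - \frac{1}{438}\right) \left(-197050\right) = \left(-2826 - \frac{1}{438}\right) \left(-197050\right) = \left(- \frac{1237789}{438}\right) \left(-197050\right) = \frac{121953161225}{219}$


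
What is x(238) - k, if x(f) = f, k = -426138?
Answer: 426376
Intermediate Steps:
x(238) - k = 238 - 1*(-426138) = 238 + 426138 = 426376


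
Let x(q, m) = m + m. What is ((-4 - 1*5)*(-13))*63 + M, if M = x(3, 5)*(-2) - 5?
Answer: 7346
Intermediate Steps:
x(q, m) = 2*m
M = -25 (M = (2*5)*(-2) - 5 = 10*(-2) - 5 = -20 - 5 = -25)
((-4 - 1*5)*(-13))*63 + M = ((-4 - 1*5)*(-13))*63 - 25 = ((-4 - 5)*(-13))*63 - 25 = -9*(-13)*63 - 25 = 117*63 - 25 = 7371 - 25 = 7346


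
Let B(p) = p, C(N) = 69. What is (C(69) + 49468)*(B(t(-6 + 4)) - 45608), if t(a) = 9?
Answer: -2258837663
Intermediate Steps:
(C(69) + 49468)*(B(t(-6 + 4)) - 45608) = (69 + 49468)*(9 - 45608) = 49537*(-45599) = -2258837663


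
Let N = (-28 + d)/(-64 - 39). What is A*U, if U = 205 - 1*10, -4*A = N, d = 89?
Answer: 11895/412 ≈ 28.871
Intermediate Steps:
N = -61/103 (N = (-28 + 89)/(-64 - 39) = 61/(-103) = 61*(-1/103) = -61/103 ≈ -0.59223)
A = 61/412 (A = -¼*(-61/103) = 61/412 ≈ 0.14806)
U = 195 (U = 205 - 10 = 195)
A*U = (61/412)*195 = 11895/412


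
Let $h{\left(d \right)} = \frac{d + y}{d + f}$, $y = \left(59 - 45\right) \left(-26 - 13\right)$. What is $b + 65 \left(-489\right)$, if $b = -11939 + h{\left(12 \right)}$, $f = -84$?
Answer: $- \frac{524599}{12} \approx -43717.0$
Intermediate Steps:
$y = -546$ ($y = 14 \left(-39\right) = -546$)
$h{\left(d \right)} = \frac{-546 + d}{-84 + d}$ ($h{\left(d \right)} = \frac{d - 546}{d - 84} = \frac{-546 + d}{-84 + d}$)
$b = - \frac{143179}{12}$ ($b = -11939 + \frac{-546 + 12}{-84 + 12} = -11939 + \frac{1}{-72} \left(-534\right) = -11939 - - \frac{89}{12} = -11939 + \frac{89}{12} = - \frac{143179}{12} \approx -11932.0$)
$b + 65 \left(-489\right) = - \frac{143179}{12} + 65 \left(-489\right) = - \frac{143179}{12} - 31785 = - \frac{524599}{12}$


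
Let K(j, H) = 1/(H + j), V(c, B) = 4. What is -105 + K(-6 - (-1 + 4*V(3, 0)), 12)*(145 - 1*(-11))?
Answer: -367/3 ≈ -122.33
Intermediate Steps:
-105 + K(-6 - (-1 + 4*V(3, 0)), 12)*(145 - 1*(-11)) = -105 + (145 - 1*(-11))/(12 + (-6 - (-1 + 4*4))) = -105 + (145 + 11)/(12 + (-6 - (-1 + 16))) = -105 + 156/(12 + (-6 - 1*15)) = -105 + 156/(12 + (-6 - 15)) = -105 + 156/(12 - 21) = -105 + 156/(-9) = -105 - ⅑*156 = -105 - 52/3 = -367/3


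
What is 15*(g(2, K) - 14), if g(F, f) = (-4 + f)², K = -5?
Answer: 1005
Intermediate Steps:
15*(g(2, K) - 14) = 15*((-4 - 5)² - 14) = 15*((-9)² - 14) = 15*(81 - 14) = 15*67 = 1005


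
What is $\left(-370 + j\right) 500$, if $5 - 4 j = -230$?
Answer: $-155625$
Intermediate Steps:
$j = \frac{235}{4}$ ($j = \frac{5}{4} - - \frac{115}{2} = \frac{5}{4} + \frac{115}{2} = \frac{235}{4} \approx 58.75$)
$\left(-370 + j\right) 500 = \left(-370 + \frac{235}{4}\right) 500 = \left(- \frac{1245}{4}\right) 500 = -155625$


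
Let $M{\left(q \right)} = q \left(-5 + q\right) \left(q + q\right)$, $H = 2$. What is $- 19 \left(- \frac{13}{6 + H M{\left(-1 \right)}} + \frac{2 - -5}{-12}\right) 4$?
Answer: $- \frac{95}{9} \approx -10.556$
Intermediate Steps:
$M{\left(q \right)} = 2 q^{2} \left(-5 + q\right)$ ($M{\left(q \right)} = q \left(-5 + q\right) 2 q = 2 q^{2} \left(-5 + q\right)$)
$- 19 \left(- \frac{13}{6 + H M{\left(-1 \right)}} + \frac{2 - -5}{-12}\right) 4 = - 19 \left(- \frac{13}{6 + 2 \cdot 2 \left(-1\right)^{2} \left(-5 - 1\right)} + \frac{2 - -5}{-12}\right) 4 = - 19 \left(- \frac{13}{6 + 2 \cdot 2 \cdot 1 \left(-6\right)} + \left(2 + 5\right) \left(- \frac{1}{12}\right)\right) 4 = - 19 \left(- \frac{13}{6 + 2 \left(-12\right)} + 7 \left(- \frac{1}{12}\right)\right) 4 = - 19 \left(- \frac{13}{6 - 24} - \frac{7}{12}\right) 4 = - 19 \left(- \frac{13}{-18} - \frac{7}{12}\right) 4 = - 19 \left(\left(-13\right) \left(- \frac{1}{18}\right) - \frac{7}{12}\right) 4 = - 19 \left(\frac{13}{18} - \frac{7}{12}\right) 4 = \left(-19\right) \frac{5}{36} \cdot 4 = \left(- \frac{95}{36}\right) 4 = - \frac{95}{9}$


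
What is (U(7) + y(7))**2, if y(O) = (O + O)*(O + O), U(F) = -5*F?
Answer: 25921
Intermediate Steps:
y(O) = 4*O**2 (y(O) = (2*O)*(2*O) = 4*O**2)
(U(7) + y(7))**2 = (-5*7 + 4*7**2)**2 = (-35 + 4*49)**2 = (-35 + 196)**2 = 161**2 = 25921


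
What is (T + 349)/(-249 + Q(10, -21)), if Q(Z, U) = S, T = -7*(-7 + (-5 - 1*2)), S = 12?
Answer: -149/79 ≈ -1.8861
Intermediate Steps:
T = 98 (T = -7*(-7 + (-5 - 2)) = -7*(-7 - 7) = -7*(-14) = 98)
Q(Z, U) = 12
(T + 349)/(-249 + Q(10, -21)) = (98 + 349)/(-249 + 12) = 447/(-237) = 447*(-1/237) = -149/79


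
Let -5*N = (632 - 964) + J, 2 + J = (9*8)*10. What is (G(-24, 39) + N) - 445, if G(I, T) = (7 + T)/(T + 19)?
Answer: -75604/145 ≈ -521.41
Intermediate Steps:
G(I, T) = (7 + T)/(19 + T)
J = 718 (J = -2 + (9*8)*10 = -2 + 72*10 = -2 + 720 = 718)
N = -386/5 (N = -((632 - 964) + 718)/5 = -(-332 + 718)/5 = -⅕*386 = -386/5 ≈ -77.200)
(G(-24, 39) + N) - 445 = ((7 + 39)/(19 + 39) - 386/5) - 445 = (46/58 - 386/5) - 445 = ((1/58)*46 - 386/5) - 445 = (23/29 - 386/5) - 445 = -11079/145 - 445 = -75604/145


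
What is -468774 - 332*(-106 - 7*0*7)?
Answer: -433582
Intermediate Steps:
-468774 - 332*(-106 - 7*0*7) = -468774 - 332*(-106 + 0*7) = -468774 - 332*(-106 + 0) = -468774 - 332*(-106) = -468774 + 35192 = -433582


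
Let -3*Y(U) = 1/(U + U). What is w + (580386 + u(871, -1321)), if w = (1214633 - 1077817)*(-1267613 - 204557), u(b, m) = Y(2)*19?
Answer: -2416989964027/12 ≈ -2.0142e+11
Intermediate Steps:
Y(U) = -1/(6*U) (Y(U) = -1/(3*(U + U)) = -1/(2*U)/3 = -1/(6*U))
u(b, m) = -19/12 (u(b, m) = -⅙/2*19 = -⅙*½*19 = -1/12*19 = -19/12)
w = -201416410720 (w = 136816*(-1472170) = -201416410720)
w + (580386 + u(871, -1321)) = -201416410720 + (580386 - 19/12) = -201416410720 + 6964613/12 = -2416989964027/12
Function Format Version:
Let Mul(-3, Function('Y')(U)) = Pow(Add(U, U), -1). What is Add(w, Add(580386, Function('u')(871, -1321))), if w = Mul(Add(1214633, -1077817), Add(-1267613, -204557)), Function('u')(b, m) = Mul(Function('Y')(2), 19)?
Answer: Rational(-2416989964027, 12) ≈ -2.0142e+11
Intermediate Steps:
Function('Y')(U) = Mul(Rational(-1, 6), Pow(U, -1)) (Function('Y')(U) = Mul(Rational(-1, 3), Pow(Add(U, U), -1)) = Mul(Rational(-1, 3), Pow(Mul(2, U), -1)) = Mul(Rational(-1, 3), Mul(Rational(1, 2), Pow(U, -1))) = Mul(Rational(-1, 6), Pow(U, -1)))
Function('u')(b, m) = Rational(-19, 12) (Function('u')(b, m) = Mul(Mul(Rational(-1, 6), Pow(2, -1)), 19) = Mul(Mul(Rational(-1, 6), Rational(1, 2)), 19) = Mul(Rational(-1, 12), 19) = Rational(-19, 12))
w = -201416410720 (w = Mul(136816, -1472170) = -201416410720)
Add(w, Add(580386, Function('u')(871, -1321))) = Add(-201416410720, Add(580386, Rational(-19, 12))) = Add(-201416410720, Rational(6964613, 12)) = Rational(-2416989964027, 12)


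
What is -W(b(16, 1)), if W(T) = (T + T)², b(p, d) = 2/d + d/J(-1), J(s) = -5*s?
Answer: -484/25 ≈ -19.360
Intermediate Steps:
b(p, d) = 2/d + d/5 (b(p, d) = 2/d + d/((-5*(-1))) = 2/d + d/5)
W(T) = 4*T² (W(T) = (2*T)² = 4*T²)
-W(b(16, 1)) = -4*(2/1 + (⅕)*1)² = -4*(2*1 + ⅕)² = -4*(2 + ⅕)² = -4*(11/5)² = -4*121/25 = -1*484/25 = -484/25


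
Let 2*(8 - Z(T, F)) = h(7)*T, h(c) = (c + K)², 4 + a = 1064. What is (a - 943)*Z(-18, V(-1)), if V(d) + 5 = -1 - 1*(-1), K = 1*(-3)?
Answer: 17784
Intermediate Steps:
K = -3
V(d) = -5 (V(d) = -5 + (-1 - 1*(-1)) = -5 + (-1 + 1) = -5 + 0 = -5)
a = 1060 (a = -4 + 1064 = 1060)
h(c) = (-3 + c)² (h(c) = (c - 3)² = (-3 + c)²)
Z(T, F) = 8 - 8*T (Z(T, F) = 8 - (-3 + 7)²*T/2 = 8 - 4²*T/2 = 8 - 8*T)
(a - 943)*Z(-18, V(-1)) = (1060 - 943)*(8 - 8*(-18)) = 117*(8 + 144) = 117*152 = 17784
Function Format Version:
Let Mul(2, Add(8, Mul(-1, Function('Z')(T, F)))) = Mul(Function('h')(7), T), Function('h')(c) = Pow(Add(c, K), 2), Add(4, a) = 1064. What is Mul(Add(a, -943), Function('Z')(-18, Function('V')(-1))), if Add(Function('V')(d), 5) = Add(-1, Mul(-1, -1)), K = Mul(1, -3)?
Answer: 17784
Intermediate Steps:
K = -3
Function('V')(d) = -5 (Function('V')(d) = Add(-5, Add(-1, Mul(-1, -1))) = Add(-5, Add(-1, 1)) = Add(-5, 0) = -5)
a = 1060 (a = Add(-4, 1064) = 1060)
Function('h')(c) = Pow(Add(-3, c), 2) (Function('h')(c) = Pow(Add(c, -3), 2) = Pow(Add(-3, c), 2))
Function('Z')(T, F) = Add(8, Mul(-8, T)) (Function('Z')(T, F) = Add(8, Mul(Rational(-1, 2), Mul(Pow(Add(-3, 7), 2), T))) = Add(8, Mul(Rational(-1, 2), Mul(Pow(4, 2), T))) = Add(8, Mul(Rational(-1, 2), Mul(16, T))) = Add(8, Mul(-8, T)))
Mul(Add(a, -943), Function('Z')(-18, Function('V')(-1))) = Mul(Add(1060, -943), Add(8, Mul(-8, -18))) = Mul(117, Add(8, 144)) = Mul(117, 152) = 17784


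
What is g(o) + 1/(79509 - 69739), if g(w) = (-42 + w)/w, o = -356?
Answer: 486102/434765 ≈ 1.1181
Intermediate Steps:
g(w) = (-42 + w)/w
g(o) + 1/(79509 - 69739) = (-42 - 356)/(-356) + 1/(79509 - 69739) = -1/356*(-398) + 1/9770 = 199/178 + 1/9770 = 486102/434765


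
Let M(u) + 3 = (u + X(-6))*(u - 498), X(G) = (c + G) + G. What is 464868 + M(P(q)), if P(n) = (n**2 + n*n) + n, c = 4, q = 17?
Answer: 521804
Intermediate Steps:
X(G) = 4 + 2*G (X(G) = (4 + G) + G = 4 + 2*G)
P(n) = n + 2*n**2 (P(n) = (n**2 + n**2) + n = 2*n**2 + n = n + 2*n**2)
M(u) = -3 + (-498 + u)*(-8 + u) (M(u) = -3 + (u + (4 + 2*(-6)))*(u - 498) = -3 + (u + (4 - 12))*(-498 + u) = -3 + (u - 8)*(-498 + u) = -3 + (-8 + u)*(-498 + u) = -3 + (-498 + u)*(-8 + u))
464868 + M(P(q)) = 464868 + (3981 + (17*(1 + 2*17))**2 - 8602*(1 + 2*17)) = 464868 + (3981 + (17*(1 + 34))**2 - 8602*(1 + 34)) = 464868 + (3981 + (17*35)**2 - 8602*35) = 464868 + (3981 + 595**2 - 506*595) = 464868 + (3981 + 354025 - 301070) = 464868 + 56936 = 521804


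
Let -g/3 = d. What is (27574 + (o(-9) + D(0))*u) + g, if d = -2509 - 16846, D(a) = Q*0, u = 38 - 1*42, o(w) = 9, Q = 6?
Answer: 85603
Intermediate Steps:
u = -4 (u = 38 - 42 = -4)
D(a) = 0 (D(a) = 6*0 = 0)
d = -19355
g = 58065 (g = -3*(-19355) = 58065)
(27574 + (o(-9) + D(0))*u) + g = (27574 + (9 + 0)*(-4)) + 58065 = (27574 + 9*(-4)) + 58065 = (27574 - 36) + 58065 = 27538 + 58065 = 85603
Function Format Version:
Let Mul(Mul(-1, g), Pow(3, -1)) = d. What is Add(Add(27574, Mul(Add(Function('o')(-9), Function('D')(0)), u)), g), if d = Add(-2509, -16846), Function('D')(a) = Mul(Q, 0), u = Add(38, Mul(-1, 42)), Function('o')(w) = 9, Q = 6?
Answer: 85603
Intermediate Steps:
u = -4 (u = Add(38, -42) = -4)
Function('D')(a) = 0 (Function('D')(a) = Mul(6, 0) = 0)
d = -19355
g = 58065 (g = Mul(-3, -19355) = 58065)
Add(Add(27574, Mul(Add(Function('o')(-9), Function('D')(0)), u)), g) = Add(Add(27574, Mul(Add(9, 0), -4)), 58065) = Add(Add(27574, Mul(9, -4)), 58065) = Add(Add(27574, -36), 58065) = Add(27538, 58065) = 85603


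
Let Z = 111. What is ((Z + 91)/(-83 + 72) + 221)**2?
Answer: 4968441/121 ≈ 41062.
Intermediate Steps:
((Z + 91)/(-83 + 72) + 221)**2 = ((111 + 91)/(-83 + 72) + 221)**2 = (202/(-11) + 221)**2 = (202*(-1/11) + 221)**2 = (-202/11 + 221)**2 = (2229/11)**2 = 4968441/121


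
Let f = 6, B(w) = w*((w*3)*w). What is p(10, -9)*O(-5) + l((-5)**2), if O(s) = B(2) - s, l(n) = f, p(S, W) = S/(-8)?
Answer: -121/4 ≈ -30.250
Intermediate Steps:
p(S, W) = -S/8 (p(S, W) = S*(-1/8) = -S/8)
B(w) = 3*w**3 (B(w) = w*((3*w)*w) = w*(3*w**2) = 3*w**3)
l(n) = 6
O(s) = 24 - s (O(s) = 3*2**3 - s = 3*8 - s = 24 - s)
p(10, -9)*O(-5) + l((-5)**2) = (-1/8*10)*(24 - 1*(-5)) + 6 = -5*(24 + 5)/4 + 6 = -5/4*29 + 6 = -145/4 + 6 = -121/4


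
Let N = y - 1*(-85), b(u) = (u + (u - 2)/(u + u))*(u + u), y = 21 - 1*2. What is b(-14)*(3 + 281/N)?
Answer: 27871/13 ≈ 2143.9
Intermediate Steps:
y = 19 (y = 21 - 2 = 19)
b(u) = 2*u*(u + (-2 + u)/(2*u)) (b(u) = (u + (-2 + u)/((2*u)))*(2*u) = (u + (-2 + u)*(1/(2*u)))*(2*u) = (u + (-2 + u)/(2*u))*(2*u) = 2*u*(u + (-2 + u)/(2*u)))
N = 104 (N = 19 - 1*(-85) = 19 + 85 = 104)
b(-14)*(3 + 281/N) = (-2 - 14 + 2*(-14)²)*(3 + 281/104) = (-2 - 14 + 2*196)*(3 + 281*(1/104)) = (-2 - 14 + 392)*(3 + 281/104) = 376*(593/104) = 27871/13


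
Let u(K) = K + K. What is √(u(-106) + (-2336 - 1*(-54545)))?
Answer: √51997 ≈ 228.03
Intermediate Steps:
u(K) = 2*K
√(u(-106) + (-2336 - 1*(-54545))) = √(2*(-106) + (-2336 - 1*(-54545))) = √(-212 + (-2336 + 54545)) = √(-212 + 52209) = √51997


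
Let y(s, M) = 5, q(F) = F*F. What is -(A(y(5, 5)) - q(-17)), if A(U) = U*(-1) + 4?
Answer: 290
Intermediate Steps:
q(F) = F**2
A(U) = 4 - U (A(U) = -U + 4 = 4 - U)
-(A(y(5, 5)) - q(-17)) = -((4 - 1*5) - 1*(-17)**2) = -((4 - 5) - 1*289) = -(-1 - 289) = -1*(-290) = 290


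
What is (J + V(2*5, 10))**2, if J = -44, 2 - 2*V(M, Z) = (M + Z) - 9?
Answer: 9409/4 ≈ 2352.3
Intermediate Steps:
V(M, Z) = 11/2 - M/2 - Z/2 (V(M, Z) = 1 - ((M + Z) - 9)/2 = 1 - (-9 + M + Z)/2 = 1 + (9/2 - M/2 - Z/2) = 11/2 - M/2 - Z/2)
(J + V(2*5, 10))**2 = (-44 + (11/2 - 5 - 1/2*10))**2 = (-44 + (11/2 - 1/2*10 - 5))**2 = (-44 + (11/2 - 5 - 5))**2 = (-44 - 9/2)**2 = (-97/2)**2 = 9409/4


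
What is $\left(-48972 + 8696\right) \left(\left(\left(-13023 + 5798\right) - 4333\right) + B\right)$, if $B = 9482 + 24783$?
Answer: $-914547132$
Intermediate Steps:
$B = 34265$
$\left(-48972 + 8696\right) \left(\left(\left(-13023 + 5798\right) - 4333\right) + B\right) = \left(-48972 + 8696\right) \left(\left(\left(-13023 + 5798\right) - 4333\right) + 34265\right) = - 40276 \left(\left(-7225 - 4333\right) + 34265\right) = - 40276 \left(-11558 + 34265\right) = \left(-40276\right) 22707 = -914547132$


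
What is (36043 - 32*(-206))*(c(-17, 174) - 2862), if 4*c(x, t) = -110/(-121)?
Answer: -2684256965/22 ≈ -1.2201e+8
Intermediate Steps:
c(x, t) = 5/22 (c(x, t) = (-110/(-121))/4 = (-110*(-1/121))/4 = (¼)*(10/11) = 5/22)
(36043 - 32*(-206))*(c(-17, 174) - 2862) = (36043 - 32*(-206))*(5/22 - 2862) = (36043 + 6592)*(-62959/22) = 42635*(-62959/22) = -2684256965/22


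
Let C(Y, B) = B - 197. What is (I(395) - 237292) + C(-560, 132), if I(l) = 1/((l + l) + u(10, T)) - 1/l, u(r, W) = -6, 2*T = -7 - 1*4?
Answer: -73504716149/309680 ≈ -2.3736e+5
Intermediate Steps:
T = -11/2 (T = (-7 - 1*4)/2 = (-7 - 4)/2 = (1/2)*(-11) = -11/2 ≈ -5.5000)
C(Y, B) = -197 + B
I(l) = 1/(-6 + 2*l) - 1/l (I(l) = 1/((l + l) - 6) - 1/l = 1/(2*l - 6) - 1/l = 1/(-6 + 2*l) - 1/l)
(I(395) - 237292) + C(-560, 132) = ((1/2)*(6 - 1*395)/(395*(-3 + 395)) - 237292) + (-197 + 132) = ((1/2)*(1/395)*(6 - 395)/392 - 237292) - 65 = ((1/2)*(1/395)*(1/392)*(-389) - 237292) - 65 = (-389/309680 - 237292) - 65 = -73484586949/309680 - 65 = -73504716149/309680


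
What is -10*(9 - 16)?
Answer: 70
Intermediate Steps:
-10*(9 - 16) = -10*(-7) = 70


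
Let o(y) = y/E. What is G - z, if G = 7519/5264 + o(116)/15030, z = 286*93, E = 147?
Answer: -22094786925079/830738160 ≈ -26597.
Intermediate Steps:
o(y) = y/147
z = 26598
G = 1186654601/830738160 (G = 7519/5264 + ((1/147)*116)/15030 = 7519*(1/5264) + (116/147)*(1/15030) = 7519/5264 + 58/1104705 = 1186654601/830738160 ≈ 1.4284)
G - z = 1186654601/830738160 - 1*26598 = 1186654601/830738160 - 26598 = -22094786925079/830738160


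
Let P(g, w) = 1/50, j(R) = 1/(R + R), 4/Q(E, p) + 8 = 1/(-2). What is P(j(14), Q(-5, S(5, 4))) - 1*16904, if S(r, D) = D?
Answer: -845199/50 ≈ -16904.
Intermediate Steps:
Q(E, p) = -8/17 (Q(E, p) = 4/(-8 + 1/(-2)) = 4/(-8 - 1/2) = 4/(-17/2) = 4*(-2/17) = -8/17)
j(R) = 1/(2*R)
P(g, w) = 1/50
P(j(14), Q(-5, S(5, 4))) - 1*16904 = 1/50 - 1*16904 = 1/50 - 16904 = -845199/50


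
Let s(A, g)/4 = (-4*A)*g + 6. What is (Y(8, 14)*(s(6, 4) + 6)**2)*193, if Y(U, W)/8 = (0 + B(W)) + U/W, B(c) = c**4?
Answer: 52031993192064/7 ≈ 7.4331e+12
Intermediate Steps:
s(A, g) = 24 - 16*A*g (s(A, g) = 4*((-4*A)*g + 6) = 4*(-4*A*g + 6) = 4*(6 - 4*A*g) = 24 - 16*A*g)
Y(U, W) = 8*W**4 + 8*U/W (Y(U, W) = 8*((0 + W**4) + U/W) = 8*(W**4 + U/W) = 8*W**4 + 8*U/W)
(Y(8, 14)*(s(6, 4) + 6)**2)*193 = ((8*(8 + 14**5)/14)*((24 - 16*6*4) + 6)**2)*193 = ((8*(1/14)*(8 + 537824))*((24 - 384) + 6)**2)*193 = ((8*(1/14)*537832)*(-360 + 6)**2)*193 = ((2151328/7)*(-354)**2)*193 = ((2151328/7)*125316)*193 = (269595819648/7)*193 = 52031993192064/7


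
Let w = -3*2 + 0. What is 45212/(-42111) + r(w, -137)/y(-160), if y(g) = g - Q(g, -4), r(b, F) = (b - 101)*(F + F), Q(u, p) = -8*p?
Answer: -207215167/1347552 ≈ -153.77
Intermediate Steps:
w = -6 (w = -6 + 0 = -6)
r(b, F) = 2*F*(-101 + b) (r(b, F) = (-101 + b)*(2*F) = 2*F*(-101 + b))
y(g) = -32 + g (y(g) = g - (-8)*(-4) = g - 1*32 = g - 32 = -32 + g)
45212/(-42111) + r(w, -137)/y(-160) = 45212/(-42111) + (2*(-137)*(-101 - 6))/(-32 - 160) = 45212*(-1/42111) + (2*(-137)*(-107))/(-192) = -45212/42111 + 29318*(-1/192) = -45212/42111 - 14659/96 = -207215167/1347552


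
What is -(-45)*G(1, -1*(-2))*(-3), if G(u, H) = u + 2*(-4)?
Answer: 945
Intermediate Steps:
G(u, H) = -8 + u (G(u, H) = u - 8 = -8 + u)
-(-45)*G(1, -1*(-2))*(-3) = -(-45)*(-8 + 1)*(-3) = -(-45)*(-7)*(-3) = -45*7*(-3) = -315*(-3) = 945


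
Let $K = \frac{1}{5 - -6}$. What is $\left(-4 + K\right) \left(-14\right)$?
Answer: $\frac{602}{11} \approx 54.727$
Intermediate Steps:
$K = \frac{1}{11}$ ($K = \frac{1}{5 + 6} = \frac{1}{11} \approx 0.090909$)
$\left(-4 + K\right) \left(-14\right) = \left(-4 + \frac{1}{11}\right) \left(-14\right) = \left(- \frac{43}{11}\right) \left(-14\right) = \frac{602}{11}$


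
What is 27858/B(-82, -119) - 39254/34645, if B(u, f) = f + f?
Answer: -487241431/4122755 ≈ -118.18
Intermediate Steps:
B(u, f) = 2*f
27858/B(-82, -119) - 39254/34645 = 27858/((2*(-119))) - 39254/34645 = 27858/(-238) - 39254*1/34645 = 27858*(-1/238) - 39254/34645 = -13929/119 - 39254/34645 = -487241431/4122755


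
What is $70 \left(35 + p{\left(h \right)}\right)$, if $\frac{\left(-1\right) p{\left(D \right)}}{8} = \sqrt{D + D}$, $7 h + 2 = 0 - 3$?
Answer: $2450 - 80 i \sqrt{70} \approx 2450.0 - 669.33 i$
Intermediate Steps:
$h = - \frac{5}{7}$ ($h = - \frac{2}{7} + \frac{0 - 3}{7} = - \frac{2}{7} + \frac{1}{7} \left(-3\right) = - \frac{2}{7} - \frac{3}{7} = - \frac{5}{7} \approx -0.71429$)
$p{\left(D \right)} = - 8 \sqrt{2} \sqrt{D}$ ($p{\left(D \right)} = - 8 \sqrt{D + D} = - 8 \sqrt{2 D} = - 8 \sqrt{2} \sqrt{D}$)
$70 \left(35 + p{\left(h \right)}\right) = 70 \left(35 - 8 \sqrt{2} \sqrt{- \frac{5}{7}}\right) = 70 \left(35 - 8 \sqrt{2} \frac{i \sqrt{35}}{7}\right) = 70 \left(35 - \frac{8 i \sqrt{70}}{7}\right) = 2450 - 80 i \sqrt{70}$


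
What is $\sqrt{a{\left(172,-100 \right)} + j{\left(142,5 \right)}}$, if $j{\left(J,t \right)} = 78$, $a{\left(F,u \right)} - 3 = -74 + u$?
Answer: $i \sqrt{93} \approx 9.6436 i$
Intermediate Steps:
$a{\left(F,u \right)} = -71 + u$ ($a{\left(F,u \right)} = 3 + \left(-74 + u\right) = -71 + u$)
$\sqrt{a{\left(172,-100 \right)} + j{\left(142,5 \right)}} = \sqrt{\left(-71 - 100\right) + 78} = \sqrt{-171 + 78} = \sqrt{-93} = i \sqrt{93}$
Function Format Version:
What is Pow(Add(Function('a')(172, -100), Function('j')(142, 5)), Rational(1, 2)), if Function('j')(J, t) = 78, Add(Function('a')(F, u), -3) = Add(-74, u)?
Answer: Mul(I, Pow(93, Rational(1, 2))) ≈ Mul(9.6436, I)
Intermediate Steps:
Function('a')(F, u) = Add(-71, u) (Function('a')(F, u) = Add(3, Add(-74, u)) = Add(-71, u))
Pow(Add(Function('a')(172, -100), Function('j')(142, 5)), Rational(1, 2)) = Pow(Add(Add(-71, -100), 78), Rational(1, 2)) = Pow(Add(-171, 78), Rational(1, 2)) = Pow(-93, Rational(1, 2)) = Mul(I, Pow(93, Rational(1, 2)))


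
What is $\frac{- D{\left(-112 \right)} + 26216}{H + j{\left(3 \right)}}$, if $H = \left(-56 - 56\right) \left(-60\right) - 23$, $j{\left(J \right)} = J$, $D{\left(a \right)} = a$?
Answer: $\frac{6582}{1675} \approx 3.9296$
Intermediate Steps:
$H = 6697$ ($H = \left(-112\right) \left(-60\right) - 23 = 6720 - 23 = 6697$)
$\frac{- D{\left(-112 \right)} + 26216}{H + j{\left(3 \right)}} = \frac{\left(-1\right) \left(-112\right) + 26216}{6697 + 3} = \frac{112 + 26216}{6700} = 26328 \cdot \frac{1}{6700} = \frac{6582}{1675}$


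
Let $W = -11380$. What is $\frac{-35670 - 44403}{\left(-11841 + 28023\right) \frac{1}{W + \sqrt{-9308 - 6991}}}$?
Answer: $\frac{1633030}{29} - \frac{861 i \sqrt{1811}}{58} \approx 56311.0 - 631.73 i$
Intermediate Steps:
$\frac{-35670 - 44403}{\left(-11841 + 28023\right) \frac{1}{W + \sqrt{-9308 - 6991}}} = \frac{-35670 - 44403}{\left(-11841 + 28023\right) \frac{1}{-11380 + \sqrt{-9308 - 6991}}} = \frac{-35670 - 44403}{16182 \frac{1}{-11380 + \sqrt{-16299}}} = - \frac{80073}{16182 \frac{1}{-11380 + 3 i \sqrt{1811}}} = - 80073 \left(- \frac{5690}{8091} + \frac{i \sqrt{1811}}{5394}\right) = \frac{1633030}{29} - \frac{861 i \sqrt{1811}}{58}$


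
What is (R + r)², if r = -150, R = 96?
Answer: 2916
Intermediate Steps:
(R + r)² = (96 - 150)² = (-54)² = 2916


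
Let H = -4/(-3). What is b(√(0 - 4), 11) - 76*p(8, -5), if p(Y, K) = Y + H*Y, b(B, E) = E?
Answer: -4223/3 ≈ -1407.7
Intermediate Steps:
H = 4/3 (H = -4*(-⅓) = 4/3 ≈ 1.3333)
p(Y, K) = 7*Y/3 (p(Y, K) = Y + 4*Y/3 = 7*Y/3)
b(√(0 - 4), 11) - 76*p(8, -5) = 11 - 532*8/3 = 11 - 76*56/3 = 11 - 4256/3 = -4223/3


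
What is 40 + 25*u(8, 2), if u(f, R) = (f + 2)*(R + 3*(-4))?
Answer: -2460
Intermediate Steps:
u(f, R) = (-12 + R)*(2 + f) (u(f, R) = (2 + f)*(R - 12) = (2 + f)*(-12 + R) = (-12 + R)*(2 + f))
40 + 25*u(8, 2) = 40 + 25*(-24 - 12*8 + 2*2 + 2*8) = 40 + 25*(-24 - 96 + 4 + 16) = 40 + 25*(-100) = 40 - 2500 = -2460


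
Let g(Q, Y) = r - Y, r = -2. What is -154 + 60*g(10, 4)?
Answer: -514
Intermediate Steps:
g(Q, Y) = -2 - Y
-154 + 60*g(10, 4) = -154 + 60*(-2 - 1*4) = -154 + 60*(-2 - 4) = -154 + 60*(-6) = -154 - 360 = -514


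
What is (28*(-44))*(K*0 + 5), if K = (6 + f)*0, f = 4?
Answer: -6160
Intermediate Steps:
K = 0 (K = (6 + 4)*0 = 10*0 = 0)
(28*(-44))*(K*0 + 5) = (28*(-44))*(0*0 + 5) = -1232*(0 + 5) = -1232*5 = -6160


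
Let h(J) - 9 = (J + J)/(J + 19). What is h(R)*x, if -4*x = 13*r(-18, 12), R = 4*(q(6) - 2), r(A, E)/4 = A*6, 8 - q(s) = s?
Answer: 12636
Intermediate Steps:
q(s) = 8 - s
r(A, E) = 24*A (r(A, E) = 4*(A*6) = 4*(6*A) = 24*A)
R = 0 (R = 4*((8 - 1*6) - 2) = 4*((8 - 6) - 2) = 4*(2 - 2) = 4*0 = 0)
x = 1404 (x = -13*24*(-18)/4 = -13*(-432)/4 = -¼*(-5616) = 1404)
h(J) = 9 + 2*J/(19 + J) (h(J) = 9 + (J + J)/(J + 19) = 9 + (2*J)/(19 + J) = 9 + 2*J/(19 + J))
h(R)*x = ((171 + 11*0)/(19 + 0))*1404 = ((171 + 0)/19)*1404 = ((1/19)*171)*1404 = 9*1404 = 12636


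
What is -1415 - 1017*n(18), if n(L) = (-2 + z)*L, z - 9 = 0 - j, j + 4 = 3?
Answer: -147863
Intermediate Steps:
j = -1 (j = -4 + 3 = -1)
z = 10 (z = 9 + (0 - 1*(-1)) = 9 + (0 + 1) = 9 + 1 = 10)
n(L) = 8*L (n(L) = (-2 + 10)*L = 8*L)
-1415 - 1017*n(18) = -1415 - 8136*18 = -1415 - 1017*144 = -1415 - 146448 = -147863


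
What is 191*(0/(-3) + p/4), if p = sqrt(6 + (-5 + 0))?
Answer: 191/4 ≈ 47.750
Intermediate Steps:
p = 1 (p = sqrt(6 - 5) = sqrt(1) = 1)
191*(0/(-3) + p/4) = 191*(0/(-3) + 1/4) = 191*(0*(-1/3) + 1*(1/4)) = 191*(0 + 1/4) = 191*(1/4) = 191/4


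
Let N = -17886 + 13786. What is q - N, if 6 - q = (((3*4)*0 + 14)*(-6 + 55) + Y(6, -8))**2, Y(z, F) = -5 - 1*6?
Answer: -451519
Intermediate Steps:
Y(z, F) = -11 (Y(z, F) = -5 - 6 = -11)
N = -4100
q = -455619 (q = 6 - (((3*4)*0 + 14)*(-6 + 55) - 11)**2 = 6 - ((12*0 + 14)*49 - 11)**2 = 6 - ((0 + 14)*49 - 11)**2 = 6 - (14*49 - 11)**2 = 6 - (686 - 11)**2 = 6 - 1*675**2 = 6 - 1*455625 = 6 - 455625 = -455619)
q - N = -455619 - 1*(-4100) = -455619 + 4100 = -451519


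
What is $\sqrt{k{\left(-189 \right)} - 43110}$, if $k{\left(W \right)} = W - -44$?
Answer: $i \sqrt{43255} \approx 207.98 i$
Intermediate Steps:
$k{\left(W \right)} = 44 + W$ ($k{\left(W \right)} = W + 44 = 44 + W$)
$\sqrt{k{\left(-189 \right)} - 43110} = \sqrt{\left(44 - 189\right) - 43110} = \sqrt{-145 - 43110} = \sqrt{-43255} = i \sqrt{43255}$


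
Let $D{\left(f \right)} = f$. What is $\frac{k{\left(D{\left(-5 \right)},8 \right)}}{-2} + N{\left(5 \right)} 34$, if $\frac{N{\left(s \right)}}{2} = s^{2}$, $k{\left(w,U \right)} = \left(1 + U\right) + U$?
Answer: $\frac{3383}{2} \approx 1691.5$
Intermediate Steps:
$k{\left(w,U \right)} = 1 + 2 U$
$N{\left(s \right)} = 2 s^{2}$
$\frac{k{\left(D{\left(-5 \right)},8 \right)}}{-2} + N{\left(5 \right)} 34 = \frac{1 + 2 \cdot 8}{-2} + 2 \cdot 5^{2} \cdot 34 = \left(1 + 16\right) \left(- \frac{1}{2}\right) + 2 \cdot 25 \cdot 34 = 17 \left(- \frac{1}{2}\right) + 50 \cdot 34 = - \frac{17}{2} + 1700 = \frac{3383}{2}$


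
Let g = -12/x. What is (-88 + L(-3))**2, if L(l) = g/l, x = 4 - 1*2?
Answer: 7396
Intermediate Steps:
x = 2 (x = 4 - 2 = 2)
g = -6 (g = -12/2 = -12*1/2 = -6)
L(l) = -6/l
(-88 + L(-3))**2 = (-88 - 6/(-3))**2 = (-88 - 6*(-1/3))**2 = (-88 + 2)**2 = (-86)**2 = 7396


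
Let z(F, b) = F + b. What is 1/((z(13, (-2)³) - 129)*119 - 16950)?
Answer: -1/31706 ≈ -3.1540e-5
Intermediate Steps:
1/((z(13, (-2)³) - 129)*119 - 16950) = 1/(((13 + (-2)³) - 129)*119 - 16950) = 1/(((13 - 8) - 129)*119 - 16950) = 1/((5 - 129)*119 - 16950) = 1/(-124*119 - 16950) = 1/(-14756 - 16950) = 1/(-31706) = -1/31706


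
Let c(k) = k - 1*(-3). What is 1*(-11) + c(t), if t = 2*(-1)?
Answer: -10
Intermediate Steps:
t = -2
c(k) = 3 + k (c(k) = k + 3 = 3 + k)
1*(-11) + c(t) = 1*(-11) + (3 - 2) = -11 + 1 = -10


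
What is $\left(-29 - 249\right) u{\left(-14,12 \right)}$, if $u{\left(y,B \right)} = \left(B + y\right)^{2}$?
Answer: $-1112$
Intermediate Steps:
$\left(-29 - 249\right) u{\left(-14,12 \right)} = \left(-29 - 249\right) \left(12 - 14\right)^{2} = - 278 \left(-2\right)^{2} = \left(-278\right) 4 = -1112$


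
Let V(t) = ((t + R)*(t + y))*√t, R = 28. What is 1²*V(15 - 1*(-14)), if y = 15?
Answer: 2508*√29 ≈ 13506.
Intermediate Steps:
V(t) = √t*(15 + t)*(28 + t) (V(t) = ((t + 28)*(t + 15))*√t = ((28 + t)*(15 + t))*√t = ((15 + t)*(28 + t))*√t = √t*(15 + t)*(28 + t))
1²*V(15 - 1*(-14)) = 1²*(√(15 - 1*(-14))*(420 + (15 - 1*(-14))² + 43*(15 - 1*(-14)))) = 1*(√(15 + 14)*(420 + (15 + 14)² + 43*(15 + 14))) = 1*(√29*(420 + 29² + 43*29)) = 1*(√29*(420 + 841 + 1247)) = 1*(√29*2508) = 1*(2508*√29) = 2508*√29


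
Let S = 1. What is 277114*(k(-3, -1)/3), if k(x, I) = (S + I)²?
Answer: 0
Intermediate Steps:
k(x, I) = (1 + I)²
277114*(k(-3, -1)/3) = 277114*((1 - 1)²/3) = 277114*(0²*(⅓)) = 277114*(0*(⅓)) = 277114*0 = 0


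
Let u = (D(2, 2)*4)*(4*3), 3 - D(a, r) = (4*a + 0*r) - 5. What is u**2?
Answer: 0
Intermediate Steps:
D(a, r) = 8 - 4*a (D(a, r) = 3 - ((4*a + 0*r) - 5) = 3 - ((4*a + 0) - 5) = 3 - (4*a - 5) = 3 - (-5 + 4*a) = 3 + (5 - 4*a) = 8 - 4*a)
u = 0 (u = ((8 - 4*2)*4)*(4*3) = ((8 - 8)*4)*12 = (0*4)*12 = 0*12 = 0)
u**2 = 0**2 = 0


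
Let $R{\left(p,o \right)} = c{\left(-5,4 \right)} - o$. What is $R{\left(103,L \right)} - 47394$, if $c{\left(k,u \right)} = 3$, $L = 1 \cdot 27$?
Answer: $-47418$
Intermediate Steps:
$L = 27$
$R{\left(p,o \right)} = 3 - o$
$R{\left(103,L \right)} - 47394 = \left(3 - 27\right) - 47394 = -24 - 47394 = -47418$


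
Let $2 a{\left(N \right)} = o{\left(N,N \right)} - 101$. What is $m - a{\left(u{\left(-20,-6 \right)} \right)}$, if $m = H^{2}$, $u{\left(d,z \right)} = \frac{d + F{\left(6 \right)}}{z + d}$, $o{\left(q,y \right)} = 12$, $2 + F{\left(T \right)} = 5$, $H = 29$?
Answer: $\frac{1771}{2} \approx 885.5$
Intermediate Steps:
$F{\left(T \right)} = 3$ ($F{\left(T \right)} = -2 + 5 = 3$)
$u{\left(d,z \right)} = \frac{3 + d}{d + z}$ ($u{\left(d,z \right)} = \frac{d + 3}{z + d} = \frac{3 + d}{d + z}$)
$m = 841$ ($m = 29^{2} = 841$)
$a{\left(N \right)} = - \frac{89}{2}$ ($a{\left(N \right)} = \frac{12 - 101}{2} = \frac{1}{2} \left(-89\right) = - \frac{89}{2}$)
$m - a{\left(u{\left(-20,-6 \right)} \right)} = 841 - - \frac{89}{2} = 841 + \frac{89}{2} = \frac{1771}{2}$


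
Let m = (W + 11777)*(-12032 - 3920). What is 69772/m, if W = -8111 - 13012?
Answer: 17443/37271848 ≈ 0.00046799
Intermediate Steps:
W = -21123
m = 149087392 (m = (-21123 + 11777)*(-12032 - 3920) = -9346*(-15952) = 149087392)
69772/m = 69772/149087392 = 69772*(1/149087392) = 17443/37271848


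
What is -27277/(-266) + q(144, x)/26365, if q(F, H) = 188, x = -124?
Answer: 719208113/7013090 ≈ 102.55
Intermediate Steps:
-27277/(-266) + q(144, x)/26365 = -27277/(-266) + 188/26365 = -27277*(-1/266) + 188*(1/26365) = 27277/266 + 188/26365 = 719208113/7013090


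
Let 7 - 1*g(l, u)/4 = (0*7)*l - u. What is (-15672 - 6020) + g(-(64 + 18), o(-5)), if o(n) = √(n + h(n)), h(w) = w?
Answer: -21664 + 4*I*√10 ≈ -21664.0 + 12.649*I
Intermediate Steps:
o(n) = √2*√n (o(n) = √(n + n) = √(2*n) = √2*√n)
g(l, u) = 28 + 4*u (g(l, u) = 28 - 4*((0*7)*l - u) = 28 - 4*(0*l - u) = 28 - 4*(0 - u) = 28 - (-4)*u = 28 + 4*u)
(-15672 - 6020) + g(-(64 + 18), o(-5)) = (-15672 - 6020) + (28 + 4*(√2*√(-5))) = -21692 + (28 + 4*(√2*(I*√5))) = -21692 + (28 + 4*(I*√10)) = -21692 + (28 + 4*I*√10) = -21664 + 4*I*√10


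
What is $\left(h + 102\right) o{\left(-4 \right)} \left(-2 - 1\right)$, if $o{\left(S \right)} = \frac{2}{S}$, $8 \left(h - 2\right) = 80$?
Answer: $171$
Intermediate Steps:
$h = 12$ ($h = 2 + \frac{1}{8} \cdot 80 = 2 + 10 = 12$)
$\left(h + 102\right) o{\left(-4 \right)} \left(-2 - 1\right) = \left(12 + 102\right) \frac{2}{-4} \left(-2 - 1\right) = 114 \cdot 2 \left(- \frac{1}{4}\right) \left(-3\right) = 114 \left(\left(- \frac{1}{2}\right) \left(-3\right)\right) = 114 \cdot \frac{3}{2} = 171$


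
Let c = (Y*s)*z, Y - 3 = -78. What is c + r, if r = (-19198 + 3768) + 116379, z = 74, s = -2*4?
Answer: 145349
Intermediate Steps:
Y = -75 (Y = 3 - 78 = -75)
s = -8
r = 100949 (r = -15430 + 116379 = 100949)
c = 44400 (c = -75*(-8)*74 = 600*74 = 44400)
c + r = 44400 + 100949 = 145349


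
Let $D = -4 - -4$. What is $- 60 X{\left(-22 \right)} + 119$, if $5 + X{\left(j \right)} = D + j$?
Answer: $1739$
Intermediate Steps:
$D = 0$ ($D = -4 + 4 = 0$)
$X{\left(j \right)} = -5 + j$ ($X{\left(j \right)} = -5 + \left(0 + j\right) = -5 + j$)
$- 60 X{\left(-22 \right)} + 119 = - 60 \left(-5 - 22\right) + 119 = \left(-60\right) \left(-27\right) + 119 = 1620 + 119 = 1739$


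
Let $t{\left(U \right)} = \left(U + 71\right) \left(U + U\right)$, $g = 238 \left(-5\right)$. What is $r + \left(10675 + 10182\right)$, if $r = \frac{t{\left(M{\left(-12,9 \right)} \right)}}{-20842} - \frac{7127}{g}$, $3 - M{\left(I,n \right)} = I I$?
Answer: $\frac{15218233741}{729470} \approx 20862.0$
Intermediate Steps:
$g = -1190$
$M{\left(I,n \right)} = 3 - I^{2}$ ($M{\left(I,n \right)} = 3 - I I = 3 - I^{2}$)
$t{\left(U \right)} = 2 U \left(71 + U\right)$ ($t{\left(U \right)} = \left(71 + U\right) 2 U = 2 U \left(71 + U\right)$)
$r = \frac{3677951}{729470}$ ($r = \frac{2 \left(3 - \left(-12\right)^{2}\right) \left(71 + \left(3 - \left(-12\right)^{2}\right)\right)}{-20842} - \frac{7127}{-1190} = 2 \left(3 - 144\right) \left(71 + \left(3 - 144\right)\right) \left(- \frac{1}{20842}\right) - - \frac{7127}{1190} = 2 \left(3 - 144\right) \left(71 + \left(3 - 144\right)\right) \left(- \frac{1}{20842}\right) + \frac{7127}{1190} = 2 \left(-141\right) \left(71 - 141\right) \left(- \frac{1}{20842}\right) + \frac{7127}{1190} = 2 \left(-141\right) \left(-70\right) \left(- \frac{1}{20842}\right) + \frac{7127}{1190} = 19740 \left(- \frac{1}{20842}\right) + \frac{7127}{1190} = - \frac{9870}{10421} + \frac{7127}{1190} = \frac{3677951}{729470} \approx 5.0419$)
$r + \left(10675 + 10182\right) = \frac{3677951}{729470} + \left(10675 + 10182\right) = \frac{3677951}{729470} + 20857 = \frac{15218233741}{729470}$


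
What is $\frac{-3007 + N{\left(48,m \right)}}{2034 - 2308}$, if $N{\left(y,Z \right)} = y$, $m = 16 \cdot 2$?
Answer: $\frac{2959}{274} \approx 10.799$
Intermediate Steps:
$m = 32$
$\frac{-3007 + N{\left(48,m \right)}}{2034 - 2308} = \frac{-3007 + 48}{2034 - 2308} = - \frac{2959}{-274} = \left(-2959\right) \left(- \frac{1}{274}\right) = \frac{2959}{274}$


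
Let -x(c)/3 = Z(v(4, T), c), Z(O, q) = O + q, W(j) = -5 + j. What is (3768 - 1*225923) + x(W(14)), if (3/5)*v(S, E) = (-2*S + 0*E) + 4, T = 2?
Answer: -222162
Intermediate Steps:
v(S, E) = 20/3 - 10*S/3 (v(S, E) = 5*((-2*S + 0*E) + 4)/3 = 5*((-2*S + 0) + 4)/3 = 5*(-2*S + 4)/3 = 5*(4 - 2*S)/3 = 20/3 - 10*S/3)
x(c) = 20 - 3*c (x(c) = -3*((20/3 - 10/3*4) + c) = -3*((20/3 - 40/3) + c) = -3*(-20/3 + c) = 20 - 3*c)
(3768 - 1*225923) + x(W(14)) = (3768 - 1*225923) + (20 - 3*(-5 + 14)) = (3768 - 225923) + (20 - 3*9) = -222155 + (20 - 27) = -222155 - 7 = -222162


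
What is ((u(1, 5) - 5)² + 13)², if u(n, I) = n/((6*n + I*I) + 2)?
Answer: 1685348809/1185921 ≈ 1421.1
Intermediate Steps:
u(n, I) = n/(2 + I² + 6*n) (u(n, I) = n/((6*n + I²) + 2) = n/((I² + 6*n) + 2) = n/(2 + I² + 6*n))
((u(1, 5) - 5)² + 13)² = ((1/(2 + 5² + 6*1) - 5)² + 13)² = ((1/(2 + 25 + 6) - 5)² + 13)² = ((1/33 - 5)² + 13)² = ((-164/33)² + 13)² = (26896/1089 + 13)² = (41053/1089)² = 1685348809/1185921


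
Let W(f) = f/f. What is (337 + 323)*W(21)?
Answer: 660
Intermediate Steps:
W(f) = 1
(337 + 323)*W(21) = (337 + 323)*1 = 660*1 = 660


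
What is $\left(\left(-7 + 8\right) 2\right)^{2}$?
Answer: $4$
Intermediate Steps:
$\left(\left(-7 + 8\right) 2\right)^{2} = \left(1 \cdot 2\right)^{2} = 2^{2} = 4$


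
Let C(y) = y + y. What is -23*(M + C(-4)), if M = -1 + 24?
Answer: -345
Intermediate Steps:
C(y) = 2*y
M = 23
-23*(M + C(-4)) = -23*(23 + 2*(-4)) = -23*(23 - 8) = -23*15 = -345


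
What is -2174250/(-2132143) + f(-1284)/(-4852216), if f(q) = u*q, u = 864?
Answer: 124185374142/99477099797 ≈ 1.2484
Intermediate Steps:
f(q) = 864*q
-2174250/(-2132143) + f(-1284)/(-4852216) = -2174250/(-2132143) + (864*(-1284))/(-4852216) = -2174250*(-1/2132143) - 1109376*(-1/4852216) = 167250/164011 + 138672/606527 = 124185374142/99477099797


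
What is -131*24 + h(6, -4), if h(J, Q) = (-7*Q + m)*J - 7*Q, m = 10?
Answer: -2888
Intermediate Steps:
h(J, Q) = -7*Q + J*(10 - 7*Q) (h(J, Q) = (-7*Q + 10)*J - 7*Q = (10 - 7*Q)*J - 7*Q = J*(10 - 7*Q) - 7*Q = -7*Q + J*(10 - 7*Q))
-131*24 + h(6, -4) = -131*24 + (-7*(-4) + 10*6 - 7*6*(-4)) = -3144 + (28 + 60 + 168) = -3144 + 256 = -2888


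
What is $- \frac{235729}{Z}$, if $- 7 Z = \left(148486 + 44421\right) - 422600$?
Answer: $- \frac{1650103}{229693} \approx -7.184$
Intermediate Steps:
$Z = \frac{229693}{7}$ ($Z = - \frac{\left(148486 + 44421\right) - 422600}{7} = - \frac{192907 - 422600}{7} = \left(- \frac{1}{7}\right) \left(-229693\right) = \frac{229693}{7} \approx 32813.0$)
$- \frac{235729}{Z} = - \frac{235729}{\frac{229693}{7}} = \left(-235729\right) \frac{7}{229693} = - \frac{1650103}{229693}$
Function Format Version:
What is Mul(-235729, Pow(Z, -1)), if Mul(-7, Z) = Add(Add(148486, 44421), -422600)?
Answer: Rational(-1650103, 229693) ≈ -7.1840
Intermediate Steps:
Z = Rational(229693, 7) (Z = Mul(Rational(-1, 7), Add(Add(148486, 44421), -422600)) = Mul(Rational(-1, 7), Add(192907, -422600)) = Mul(Rational(-1, 7), -229693) = Rational(229693, 7) ≈ 32813.)
Mul(-235729, Pow(Z, -1)) = Mul(-235729, Pow(Rational(229693, 7), -1)) = Mul(-235729, Rational(7, 229693)) = Rational(-1650103, 229693)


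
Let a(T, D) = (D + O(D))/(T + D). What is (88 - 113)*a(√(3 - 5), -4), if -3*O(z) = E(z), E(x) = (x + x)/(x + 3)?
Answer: -1000/27 - 250*I*√2/27 ≈ -37.037 - 13.095*I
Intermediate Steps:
E(x) = 2*x/(3 + x) (E(x) = (2*x)/(3 + x) = 2*x/(3 + x))
O(z) = -2*z/(3*(3 + z))
a(T, D) = (D - 2*D/(9 + 3*D))/(D + T) (a(T, D) = (D - 2*D/(9 + 3*D))/(T + D) = (D - 2*D/(9 + 3*D))/(D + T))
(88 - 113)*a(√(3 - 5), -4) = (88 - 113)*((⅓)*(-4)*(7 + 3*(-4))/((3 - 4)*(-4 + √(3 - 5)))) = -25*(-4)*(7 - 12)/(3*(-1)*(-4 + √(-2))) = -25*(-4)*(-1)*(-5)/(3*(-4 + I*√2)) = -(-500)/(3*(-4 + I*√2)) = 500/(3*(-4 + I*√2))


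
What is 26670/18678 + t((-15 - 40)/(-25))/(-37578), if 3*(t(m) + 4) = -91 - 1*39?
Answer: 250772338/175470471 ≈ 1.4291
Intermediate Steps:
t(m) = -142/3 (t(m) = -4 + (-91 - 1*39)/3 = -4 + (-91 - 39)/3 = -4 + (⅓)*(-130) = -4 - 130/3 = -142/3)
26670/18678 + t((-15 - 40)/(-25))/(-37578) = 26670/18678 - 142/3/(-37578) = 26670*(1/18678) - 142/3*(-1/37578) = 4445/3113 + 71/56367 = 250772338/175470471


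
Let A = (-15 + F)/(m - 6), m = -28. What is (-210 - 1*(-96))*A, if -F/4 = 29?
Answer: -7467/17 ≈ -439.24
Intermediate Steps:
F = -116 (F = -4*29 = -116)
A = 131/34 (A = (-15 - 116)/(-28 - 6) = -131/(-34) = -131*(-1/34) = 131/34 ≈ 3.8529)
(-210 - 1*(-96))*A = (-210 - 1*(-96))*(131/34) = (-210 + 96)*(131/34) = -114*131/34 = -7467/17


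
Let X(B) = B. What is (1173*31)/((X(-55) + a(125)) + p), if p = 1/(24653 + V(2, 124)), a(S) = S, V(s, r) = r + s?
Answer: 300346259/578177 ≈ 519.47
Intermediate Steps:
p = 1/24779 (p = 1/(24653 + (124 + 2)) = 1/(24653 + 126) = 1/24779 ≈ 4.0357e-5)
(1173*31)/((X(-55) + a(125)) + p) = (1173*31)/((-55 + 125) + 1/24779) = 36363/(70 + 1/24779) = 36363/(1734531/24779) = 36363*(24779/1734531) = 300346259/578177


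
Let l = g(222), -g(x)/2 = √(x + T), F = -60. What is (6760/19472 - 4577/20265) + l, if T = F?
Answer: 5983507/49325010 - 18*√2 ≈ -25.335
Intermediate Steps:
T = -60
g(x) = -2*√(-60 + x) (g(x) = -2*√(x - 60) = -2*√(-60 + x))
l = -18*√2 (l = -2*√(-60 + 222) = -18*√2 ≈ -25.456)
(6760/19472 - 4577/20265) + l = (6760/19472 - 4577/20265) - 18*√2 = (6760*(1/19472) - 4577*1/20265) - 18*√2 = (845/2434 - 4577/20265) - 18*√2 = 5983507/49325010 - 18*√2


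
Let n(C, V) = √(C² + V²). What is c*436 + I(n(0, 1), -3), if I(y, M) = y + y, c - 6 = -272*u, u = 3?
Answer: -353158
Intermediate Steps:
c = -810 (c = 6 - 272*3 = 6 - 816 = -810)
I(y, M) = 2*y
c*436 + I(n(0, 1), -3) = -810*436 + 2*√(0² + 1²) = -353160 + 2*√(0 + 1) = -353160 + 2*√1 = -353160 + 2*1 = -353160 + 2 = -353158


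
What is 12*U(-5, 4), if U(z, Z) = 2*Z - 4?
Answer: 48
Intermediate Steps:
U(z, Z) = -4 + 2*Z
12*U(-5, 4) = 12*(-4 + 2*4) = 12*(-4 + 8) = 12*4 = 48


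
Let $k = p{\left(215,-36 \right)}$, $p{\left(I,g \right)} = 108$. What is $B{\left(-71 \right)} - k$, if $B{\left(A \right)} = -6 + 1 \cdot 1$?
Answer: $-113$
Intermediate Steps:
$B{\left(A \right)} = -5$ ($B{\left(A \right)} = -6 + 1 = -5$)
$k = 108$
$B{\left(-71 \right)} - k = -5 - 108 = -113$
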